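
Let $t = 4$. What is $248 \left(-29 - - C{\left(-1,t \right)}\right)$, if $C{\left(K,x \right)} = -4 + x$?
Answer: $-7192$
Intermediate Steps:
$248 \left(-29 - - C{\left(-1,t \right)}\right) = 248 \left(-29 - - (-4 + 4)\right) = 248 \left(-29 - \left(-1\right) 0\right) = 248 \left(-29 - 0\right) = 248 \left(-29 + 0\right) = 248 \left(-29\right) = -7192$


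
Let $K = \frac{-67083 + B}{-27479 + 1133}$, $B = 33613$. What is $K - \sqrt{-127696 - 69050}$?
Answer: $\frac{16735}{13173} - 11 i \sqrt{1626} \approx 1.2704 - 443.56 i$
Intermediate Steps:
$K = \frac{16735}{13173}$ ($K = \frac{-67083 + 33613}{-27479 + 1133} = - \frac{33470}{-26346} = \left(-33470\right) \left(- \frac{1}{26346}\right) = \frac{16735}{13173} \approx 1.2704$)
$K - \sqrt{-127696 - 69050} = \frac{16735}{13173} - \sqrt{-127696 - 69050} = \frac{16735}{13173} - \sqrt{-196746} = \frac{16735}{13173} - 11 i \sqrt{1626}$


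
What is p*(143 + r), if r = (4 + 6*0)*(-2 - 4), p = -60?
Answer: -7140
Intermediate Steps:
r = -24 (r = (4 + 0)*(-6) = 4*(-6) = -24)
p*(143 + r) = -60*(143 - 24) = -60*119 = -7140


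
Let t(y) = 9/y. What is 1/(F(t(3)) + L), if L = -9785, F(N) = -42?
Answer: -1/9827 ≈ -0.00010176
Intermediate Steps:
1/(F(t(3)) + L) = 1/(-42 - 9785) = 1/(-9827) = -1/9827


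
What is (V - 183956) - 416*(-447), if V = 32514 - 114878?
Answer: -80368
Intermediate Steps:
V = -82364
(V - 183956) - 416*(-447) = (-82364 - 183956) - 416*(-447) = -266320 + 185952 = -80368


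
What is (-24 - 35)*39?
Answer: -2301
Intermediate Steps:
(-24 - 35)*39 = -59*39 = -2301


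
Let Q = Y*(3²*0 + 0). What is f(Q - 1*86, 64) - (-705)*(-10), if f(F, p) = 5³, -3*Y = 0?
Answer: -6925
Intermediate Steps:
Y = 0 (Y = -⅓*0 = 0)
Q = 0 (Q = 0*(3²*0 + 0) = 0*(9*0 + 0) = 0*(0 + 0) = 0*0 = 0)
f(F, p) = 125
f(Q - 1*86, 64) - (-705)*(-10) = 125 - (-705)*(-10) = 125 - 1*7050 = 125 - 7050 = -6925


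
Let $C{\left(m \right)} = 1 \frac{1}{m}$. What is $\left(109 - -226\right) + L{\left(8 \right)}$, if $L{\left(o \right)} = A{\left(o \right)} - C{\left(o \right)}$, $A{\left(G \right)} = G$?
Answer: $\frac{2743}{8} \approx 342.88$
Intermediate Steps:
$C{\left(m \right)} = \frac{1}{m}$
$L{\left(o \right)} = o - \frac{1}{o}$
$\left(109 - -226\right) + L{\left(8 \right)} = \left(109 - -226\right) + \left(8 - \frac{1}{8}\right) = \left(109 + 226\right) + \left(8 - \frac{1}{8}\right) = 335 + \left(8 - \frac{1}{8}\right) = 335 + \frac{63}{8} = \frac{2743}{8}$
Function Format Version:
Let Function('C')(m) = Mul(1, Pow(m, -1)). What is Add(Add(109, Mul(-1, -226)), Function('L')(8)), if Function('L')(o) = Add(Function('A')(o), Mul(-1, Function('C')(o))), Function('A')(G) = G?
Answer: Rational(2743, 8) ≈ 342.88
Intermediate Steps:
Function('C')(m) = Pow(m, -1)
Function('L')(o) = Add(o, Mul(-1, Pow(o, -1)))
Add(Add(109, Mul(-1, -226)), Function('L')(8)) = Add(Add(109, Mul(-1, -226)), Add(8, Mul(-1, Pow(8, -1)))) = Add(Add(109, 226), Add(8, Mul(-1, Rational(1, 8)))) = Add(335, Add(8, Rational(-1, 8))) = Add(335, Rational(63, 8)) = Rational(2743, 8)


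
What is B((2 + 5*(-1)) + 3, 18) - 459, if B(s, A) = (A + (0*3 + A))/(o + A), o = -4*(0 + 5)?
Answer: -477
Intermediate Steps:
o = -20 (o = -4*5 = -20)
B(s, A) = 2*A/(-20 + A) (B(s, A) = (A + (0*3 + A))/(-20 + A) = (A + (0 + A))/(-20 + A) = (A + A)/(-20 + A) = (2*A)/(-20 + A) = 2*A/(-20 + A))
B((2 + 5*(-1)) + 3, 18) - 459 = 2*18/(-20 + 18) - 459 = 2*18/(-2) - 459 = 2*18*(-1/2) - 459 = -18 - 459 = -477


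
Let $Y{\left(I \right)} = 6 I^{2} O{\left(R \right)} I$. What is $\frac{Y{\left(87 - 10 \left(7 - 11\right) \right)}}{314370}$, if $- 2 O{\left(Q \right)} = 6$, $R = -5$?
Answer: $- \frac{2048383}{17465} \approx -117.29$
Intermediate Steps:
$O{\left(Q \right)} = -3$ ($O{\left(Q \right)} = \left(- \frac{1}{2}\right) 6 = -3$)
$Y{\left(I \right)} = - 18 I^{3}$ ($Y{\left(I \right)} = 6 I^{2} \left(-3\right) I = - 18 I^{2} I = - 18 I^{3}$)
$\frac{Y{\left(87 - 10 \left(7 - 11\right) \right)}}{314370} = \frac{\left(-18\right) \left(87 - 10 \left(7 - 11\right)\right)^{3}}{314370} = - 18 \left(87 - -40\right)^{3} \cdot \frac{1}{314370} = - 18 \left(87 + 40\right)^{3} \cdot \frac{1}{314370} = - 18 \cdot 127^{3} \cdot \frac{1}{314370} = \left(-18\right) 2048383 \cdot \frac{1}{314370} = \left(-36870894\right) \frac{1}{314370} = - \frac{2048383}{17465}$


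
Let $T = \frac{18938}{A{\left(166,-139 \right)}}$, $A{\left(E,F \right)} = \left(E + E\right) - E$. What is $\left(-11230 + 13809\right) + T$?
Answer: $\frac{223526}{83} \approx 2693.1$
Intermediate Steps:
$A{\left(E,F \right)} = E$ ($A{\left(E,F \right)} = 2 E - E = E$)
$T = \frac{9469}{83}$ ($T = \frac{18938}{166} = 18938 \cdot \frac{1}{166} = \frac{9469}{83} \approx 114.08$)
$\left(-11230 + 13809\right) + T = \left(-11230 + 13809\right) + \frac{9469}{83} = 2579 + \frac{9469}{83} = \frac{223526}{83}$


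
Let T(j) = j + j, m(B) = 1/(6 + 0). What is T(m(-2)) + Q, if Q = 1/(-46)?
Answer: 43/138 ≈ 0.31159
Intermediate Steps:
m(B) = ⅙ (m(B) = 1/6 = ⅙)
T(j) = 2*j
Q = -1/46 ≈ -0.021739
T(m(-2)) + Q = 2*(⅙) - 1/46 = ⅓ - 1/46 = 43/138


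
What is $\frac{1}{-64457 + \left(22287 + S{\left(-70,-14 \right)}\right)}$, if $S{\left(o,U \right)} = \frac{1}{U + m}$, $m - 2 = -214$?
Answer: $- \frac{226}{9530421} \approx -2.3714 \cdot 10^{-5}$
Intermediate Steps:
$m = -212$ ($m = 2 - 214 = -212$)
$S{\left(o,U \right)} = \frac{1}{-212 + U}$ ($S{\left(o,U \right)} = \frac{1}{U - 212} = \frac{1}{-212 + U}$)
$\frac{1}{-64457 + \left(22287 + S{\left(-70,-14 \right)}\right)} = \frac{1}{-64457 + \left(22287 + \frac{1}{-212 - 14}\right)} = \frac{1}{-64457 + \left(22287 + \frac{1}{-226}\right)} = \frac{1}{-64457 + \left(22287 - \frac{1}{226}\right)} = \frac{1}{-64457 + \frac{5036861}{226}} = \frac{1}{- \frac{9530421}{226}} = - \frac{226}{9530421}$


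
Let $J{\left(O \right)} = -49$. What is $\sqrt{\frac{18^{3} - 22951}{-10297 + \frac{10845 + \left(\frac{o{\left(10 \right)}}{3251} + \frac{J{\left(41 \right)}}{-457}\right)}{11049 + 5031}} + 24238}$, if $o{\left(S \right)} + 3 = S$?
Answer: $\frac{\sqrt{18106917034987954976591137680382}}{27331217000823} \approx 155.69$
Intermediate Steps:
$o{\left(S \right)} = -3 + S$
$\sqrt{\frac{18^{3} - 22951}{-10297 + \frac{10845 + \left(\frac{o{\left(10 \right)}}{3251} + \frac{J{\left(41 \right)}}{-457}\right)}{11049 + 5031}} + 24238} = \sqrt{\frac{18^{3} - 22951}{-10297 + \frac{10845 + \left(\frac{-3 + 10}{3251} - \frac{49}{-457}\right)}{11049 + 5031}} + 24238} = \sqrt{\frac{5832 - 22951}{-10297 + \frac{10845 + \left(7 \cdot \frac{1}{3251} - - \frac{49}{457}\right)}{16080}} + 24238} = \sqrt{- \frac{17119}{-10297 + \left(10845 + \left(\frac{7}{3251} + \frac{49}{457}\right)\right) \frac{1}{16080}} + 24238} = \sqrt{- \frac{17119}{-10297 + \left(10845 + \frac{162498}{1485707}\right) \frac{1}{16080}} + 24238} = \sqrt{- \frac{17119}{-10297 + \frac{16112654913}{1485707} \cdot \frac{1}{16080}} + 24238} = \sqrt{- \frac{17119}{-10297 + \frac{5370884971}{7963389520}} + 24238} = \sqrt{- \frac{17119}{- \frac{81993651002469}{7963389520}} + 24238} = \sqrt{\left(-17119\right) \left(- \frac{7963389520}{81993651002469}\right) + 24238} = \sqrt{\frac{136325265192880}{81993651002469} + 24238} = \sqrt{\frac{1987498438263036502}{81993651002469}} = \frac{\sqrt{18106917034987954976591137680382}}{27331217000823}$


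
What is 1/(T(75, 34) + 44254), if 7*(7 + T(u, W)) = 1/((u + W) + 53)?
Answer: 1134/50176099 ≈ 2.2600e-5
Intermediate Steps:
T(u, W) = -7 + 1/(7*(53 + W + u)) (T(u, W) = -7 + 1/(7*((u + W) + 53)) = -7 + 1/(7*((W + u) + 53)) = -7 + 1/(7*(53 + W + u)))
1/(T(75, 34) + 44254) = 1/((-2596/7 - 7*34 - 7*75)/(53 + 34 + 75) + 44254) = 1/((-2596/7 - 238 - 525)/162 + 44254) = 1/((1/162)*(-7937/7) + 44254) = 1/(-7937/1134 + 44254) = 1/(50176099/1134) = 1134/50176099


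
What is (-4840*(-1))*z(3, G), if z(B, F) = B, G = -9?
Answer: 14520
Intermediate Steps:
(-4840*(-1))*z(3, G) = -4840*(-1)*3 = -88*(-55)*3 = 4840*3 = 14520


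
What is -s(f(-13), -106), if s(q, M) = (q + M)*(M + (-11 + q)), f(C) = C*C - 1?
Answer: -3162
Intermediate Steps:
f(C) = -1 + C**2 (f(C) = C**2 - 1 = -1 + C**2)
s(q, M) = (M + q)*(-11 + M + q)
-s(f(-13), -106) = -((-106)**2 + (-1 + (-13)**2)**2 - 11*(-106) - 11*(-1 + (-13)**2) + 2*(-106)*(-1 + (-13)**2)) = -(11236 + (-1 + 169)**2 + 1166 - 11*(-1 + 169) + 2*(-106)*(-1 + 169)) = -(11236 + 168**2 + 1166 - 11*168 + 2*(-106)*168) = -(11236 + 28224 + 1166 - 1848 - 35616) = -1*3162 = -3162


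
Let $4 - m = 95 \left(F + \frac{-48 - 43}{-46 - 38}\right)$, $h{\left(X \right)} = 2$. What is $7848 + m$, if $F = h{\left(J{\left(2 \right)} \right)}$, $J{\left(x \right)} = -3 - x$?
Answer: $\frac{90709}{12} \approx 7559.1$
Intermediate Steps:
$F = 2$
$m = - \frac{3467}{12}$ ($m = 4 - 95 \left(2 + \frac{-48 - 43}{-46 - 38}\right) = 4 - 95 \left(2 - \frac{91}{-84}\right) = 4 - 95 \left(2 - - \frac{13}{12}\right) = 4 - 95 \left(2 + \frac{13}{12}\right) = 4 - 95 \cdot \frac{37}{12} = 4 - \frac{3515}{12} = - \frac{3467}{12} \approx -288.92$)
$7848 + m = 7848 - \frac{3467}{12} = \frac{90709}{12}$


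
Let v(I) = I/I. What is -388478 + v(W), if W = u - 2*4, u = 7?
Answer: -388477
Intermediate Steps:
W = -1 (W = 7 - 2*4 = 7 - 8 = -1)
v(I) = 1
-388478 + v(W) = -388478 + 1 = -388477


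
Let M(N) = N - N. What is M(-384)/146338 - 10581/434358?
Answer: -3527/144786 ≈ -0.024360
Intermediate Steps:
M(N) = 0
M(-384)/146338 - 10581/434358 = 0/146338 - 10581/434358 = 0*(1/146338) - 10581*1/434358 = 0 - 3527/144786 = -3527/144786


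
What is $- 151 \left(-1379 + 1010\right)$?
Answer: $55719$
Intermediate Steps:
$- 151 \left(-1379 + 1010\right) = \left(-151\right) \left(-369\right) = 55719$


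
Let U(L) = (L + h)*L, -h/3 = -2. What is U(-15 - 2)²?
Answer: 34969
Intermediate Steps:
h = 6 (h = -3*(-2) = 6)
U(L) = L*(6 + L) (U(L) = (L + 6)*L = (6 + L)*L = L*(6 + L))
U(-15 - 2)² = ((-15 - 2)*(6 + (-15 - 2)))² = (-17*(6 - 17))² = (-17*(-11))² = 187² = 34969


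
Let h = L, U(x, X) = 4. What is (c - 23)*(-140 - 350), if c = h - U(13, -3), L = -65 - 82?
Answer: 85260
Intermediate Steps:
L = -147
h = -147
c = -151 (c = -147 - 1*4 = -147 - 4 = -151)
(c - 23)*(-140 - 350) = (-151 - 23)*(-140 - 350) = -174*(-490) = 85260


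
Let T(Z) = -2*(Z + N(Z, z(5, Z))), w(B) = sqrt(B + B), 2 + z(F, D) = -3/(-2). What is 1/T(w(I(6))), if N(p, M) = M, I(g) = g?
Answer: -1/47 - 4*sqrt(3)/47 ≈ -0.16869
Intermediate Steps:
z(F, D) = -1/2 (z(F, D) = -2 - 3/(-2) = -2 - 3*(-1/2) = -2 + 3/2 = -1/2)
w(B) = sqrt(2)*sqrt(B) (w(B) = sqrt(2*B) = sqrt(2)*sqrt(B))
T(Z) = 1 - 2*Z (T(Z) = -2*(Z - 1/2) = -2*(-1/2 + Z) = 1 - 2*Z)
1/T(w(I(6))) = 1/(1 - 2*sqrt(2)*sqrt(6)) = 1/(1 - 4*sqrt(3))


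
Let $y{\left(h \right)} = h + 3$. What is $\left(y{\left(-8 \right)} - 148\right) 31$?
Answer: $-4743$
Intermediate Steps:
$y{\left(h \right)} = 3 + h$
$\left(y{\left(-8 \right)} - 148\right) 31 = \left(\left(3 - 8\right) - 148\right) 31 = \left(-5 - 148\right) 31 = \left(-153\right) 31 = -4743$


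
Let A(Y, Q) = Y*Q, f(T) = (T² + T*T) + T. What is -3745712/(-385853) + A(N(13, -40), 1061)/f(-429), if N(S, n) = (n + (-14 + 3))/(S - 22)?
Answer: 318332799413/32736926079 ≈ 9.7240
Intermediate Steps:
f(T) = T + 2*T² (f(T) = (T² + T²) + T = 2*T² + T = T + 2*T²)
N(S, n) = (-11 + n)/(-22 + S) (N(S, n) = (n - 11)/(-22 + S) = (-11 + n)/(-22 + S))
A(Y, Q) = Q*Y
-3745712/(-385853) + A(N(13, -40), 1061)/f(-429) = -3745712/(-385853) + (1061*((-11 - 40)/(-22 + 13)))/((-429*(1 + 2*(-429)))) = -3745712*(-1/385853) + (1061*(-51/(-9)))/((-429*(1 - 858))) = 3745712/385853 + (1061*(-⅑*(-51)))/((-429*(-857))) = 3745712/385853 + (1061*(17/3))/367653 = 3745712/385853 + (18037/3)*(1/367653) = 3745712/385853 + 18037/1102959 = 318332799413/32736926079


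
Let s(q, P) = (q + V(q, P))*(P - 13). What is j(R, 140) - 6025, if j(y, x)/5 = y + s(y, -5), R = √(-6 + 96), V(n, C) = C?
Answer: -5575 - 255*√10 ≈ -6381.4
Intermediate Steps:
R = 3*√10 (R = √90 = 3*√10 ≈ 9.4868)
s(q, P) = (-13 + P)*(P + q) (s(q, P) = (q + P)*(P - 13) = (P + q)*(-13 + P) = (-13 + P)*(P + q))
j(y, x) = 450 - 85*y (j(y, x) = 5*(y + ((-5)² - 13*(-5) - 13*y - 5*y)) = 5*(y + (25 + 65 - 13*y - 5*y)) = 5*(y + (90 - 18*y)) = 5*(90 - 17*y) = 450 - 85*y)
j(R, 140) - 6025 = (450 - 255*√10) - 6025 = -5575 - 255*√10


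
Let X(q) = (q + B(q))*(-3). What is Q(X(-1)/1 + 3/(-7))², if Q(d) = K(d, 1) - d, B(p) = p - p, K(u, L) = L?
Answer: 121/49 ≈ 2.4694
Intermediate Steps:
B(p) = 0
X(q) = -3*q (X(q) = (q + 0)*(-3) = q*(-3) = -3*q)
Q(d) = 1 - d
Q(X(-1)/1 + 3/(-7))² = (1 - (-3*(-1)/1 + 3/(-7)))² = (1 - (3*1 + 3*(-⅐)))² = (1 - (3 - 3/7))² = (1 - 1*18/7)² = (1 - 18/7)² = (-11/7)² = 121/49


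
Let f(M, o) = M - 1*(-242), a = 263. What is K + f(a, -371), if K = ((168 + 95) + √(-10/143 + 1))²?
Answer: 9963515/143 + 526*√19019/143 ≈ 70182.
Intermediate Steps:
f(M, o) = 242 + M (f(M, o) = M + 242 = 242 + M)
K = (263 + √19019/143)² (K = (263 + √(-10*1/143 + 1))² = (263 + √(-10/143 + 1))² = (263 + √(133/143))² = (263 + √19019/143)² ≈ 69677.)
K + f(a, -371) = (9891300/143 + 526*√19019/143) + (242 + 263) = (9891300/143 + 526*√19019/143) + 505 = 9963515/143 + 526*√19019/143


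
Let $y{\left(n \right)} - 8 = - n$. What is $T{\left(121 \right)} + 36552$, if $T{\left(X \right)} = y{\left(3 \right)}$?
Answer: $36557$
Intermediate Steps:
$y{\left(n \right)} = 8 - n$
$T{\left(X \right)} = 5$ ($T{\left(X \right)} = 8 - 3 = 5$)
$T{\left(121 \right)} + 36552 = 5 + 36552 = 36557$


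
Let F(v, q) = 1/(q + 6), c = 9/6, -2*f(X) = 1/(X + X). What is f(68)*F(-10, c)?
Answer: -1/2040 ≈ -0.00049020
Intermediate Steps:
f(X) = -1/(4*X) (f(X) = -1/(2*(X + X)) = -1/(2*X)/2 = -1/(4*X))
c = 3/2 (c = 9*(1/6) = 3/2 ≈ 1.5000)
F(v, q) = 1/(6 + q)
f(68)*F(-10, c) = (-1/4/68)/(6 + 3/2) = (-1/4*1/68)/(15/2) = -1/272*2/15 = -1/2040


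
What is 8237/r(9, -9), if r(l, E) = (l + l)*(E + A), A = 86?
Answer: 8237/1386 ≈ 5.9430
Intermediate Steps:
r(l, E) = 2*l*(86 + E) (r(l, E) = (l + l)*(E + 86) = (2*l)*(86 + E) = 2*l*(86 + E))
8237/r(9, -9) = 8237/((2*9*(86 - 9))) = 8237/((2*9*77)) = 8237/1386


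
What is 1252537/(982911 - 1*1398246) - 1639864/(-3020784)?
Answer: -129272950607/52276555110 ≈ -2.4729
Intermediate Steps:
1252537/(982911 - 1*1398246) - 1639864/(-3020784) = 1252537/(982911 - 1398246) - 1639864*(-1/3020784) = 1252537/(-415335) + 204983/377598 = 1252537*(-1/415335) + 204983/377598 = -1252537/415335 + 204983/377598 = -129272950607/52276555110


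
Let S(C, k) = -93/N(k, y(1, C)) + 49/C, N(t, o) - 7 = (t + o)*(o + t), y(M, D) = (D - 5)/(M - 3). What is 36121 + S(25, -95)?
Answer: 9962710043/275800 ≈ 36123.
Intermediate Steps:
y(M, D) = (-5 + D)/(-3 + M)
N(t, o) = 7 + (o + t)**2 (N(t, o) = 7 + (t + o)*(o + t) = 7 + (o + t)*(o + t) = 7 + (o + t)**2)
S(C, k) = -93/(7 + (5/2 + k - C/2)**2) + 49/C (S(C, k) = -93/(7 + ((-5 + C)/(-3 + 1) + k)**2) + 49/C = -93/(7 + ((-5 + C)/(-2) + k)**2) + 49/C = -93/(7 + (-(-5 + C)/2 + k)**2) + 49/C = -93/(7 + ((5/2 - C/2) + k)**2) + 49/C = -93/(7 + (5/2 + k - C/2)**2) + 49/C)
36121 + S(25, -95) = 36121 + (1372 - 372*25 + 49*(5 - 1*25 + 2*(-95))**2)/(25*(28 + (5 - 1*25 + 2*(-95))**2)) = 36121 + (1372 - 9300 + 49*(5 - 25 - 190)**2)/(25*(28 + (5 - 25 - 190)**2)) = 36121 + (1372 - 9300 + 49*(-210)**2)/(25*(28 + (-210)**2)) = 36121 + (1372 - 9300 + 49*44100)/(25*(28 + 44100)) = 36121 + (1/25)*(1372 - 9300 + 2160900)/44128 = 36121 + (1/25)*(1/44128)*2152972 = 36121 + 538243/275800 = 9962710043/275800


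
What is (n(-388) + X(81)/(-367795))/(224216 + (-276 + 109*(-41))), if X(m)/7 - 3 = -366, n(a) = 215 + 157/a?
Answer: 30624700993/31319490540660 ≈ 0.00097782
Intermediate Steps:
X(m) = -2541 (X(m) = 21 + 7*(-366) = 21 - 2562 = -2541)
(n(-388) + X(81)/(-367795))/(224216 + (-276 + 109*(-41))) = ((215 + 157/(-388)) - 2541/(-367795))/(224216 + (-276 + 109*(-41))) = ((215 + 157*(-1/388)) - 2541*(-1/367795))/(224216 + (-276 - 4469)) = ((215 - 157/388) + 2541/367795)/(224216 - 4745) = (83263/388 + 2541/367795)/219471 = (30624700993/142704460)*(1/219471) = 30624700993/31319490540660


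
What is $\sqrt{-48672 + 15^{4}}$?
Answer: $3 \sqrt{217} \approx 44.193$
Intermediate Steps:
$\sqrt{-48672 + 15^{4}} = \sqrt{-48672 + 50625} = \sqrt{1953} = 3 \sqrt{217}$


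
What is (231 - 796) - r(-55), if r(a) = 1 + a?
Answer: -511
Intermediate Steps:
(231 - 796) - r(-55) = (231 - 796) - (1 - 55) = -565 - 1*(-54) = -565 + 54 = -511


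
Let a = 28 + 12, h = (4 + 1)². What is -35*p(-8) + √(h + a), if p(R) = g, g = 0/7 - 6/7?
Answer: 30 + √65 ≈ 38.062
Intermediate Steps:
h = 25 (h = 5² = 25)
g = -6/7 (g = 0*(⅐) - 6*⅐ = 0 - 6/7 = -6/7 ≈ -0.85714)
a = 40
p(R) = -6/7
-35*p(-8) + √(h + a) = -35*(-6/7) + √(25 + 40) = 30 + √65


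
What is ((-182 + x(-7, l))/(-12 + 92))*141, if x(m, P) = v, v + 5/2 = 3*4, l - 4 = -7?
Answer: -9729/32 ≈ -304.03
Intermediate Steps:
l = -3 (l = 4 - 7 = -3)
v = 19/2 (v = -5/2 + 3*4 = -5/2 + 12 = 19/2 ≈ 9.5000)
x(m, P) = 19/2
((-182 + x(-7, l))/(-12 + 92))*141 = ((-182 + 19/2)/(-12 + 92))*141 = -345/2/80*141 = -345/2*1/80*141 = -69/32*141 = -9729/32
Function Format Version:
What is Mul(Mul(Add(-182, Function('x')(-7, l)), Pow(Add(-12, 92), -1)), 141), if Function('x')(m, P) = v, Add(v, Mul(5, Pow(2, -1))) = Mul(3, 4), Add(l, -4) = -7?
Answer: Rational(-9729, 32) ≈ -304.03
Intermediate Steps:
l = -3 (l = Add(4, -7) = -3)
v = Rational(19, 2) (v = Add(Rational(-5, 2), Mul(3, 4)) = Add(Rational(-5, 2), 12) = Rational(19, 2) ≈ 9.5000)
Function('x')(m, P) = Rational(19, 2)
Mul(Mul(Add(-182, Function('x')(-7, l)), Pow(Add(-12, 92), -1)), 141) = Mul(Mul(Add(-182, Rational(19, 2)), Pow(Add(-12, 92), -1)), 141) = Mul(Mul(Rational(-345, 2), Pow(80, -1)), 141) = Mul(Mul(Rational(-345, 2), Rational(1, 80)), 141) = Mul(Rational(-69, 32), 141) = Rational(-9729, 32)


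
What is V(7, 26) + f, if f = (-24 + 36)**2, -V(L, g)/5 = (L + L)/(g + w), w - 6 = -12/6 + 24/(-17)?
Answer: 34397/243 ≈ 141.55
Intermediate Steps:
w = 44/17 (w = 6 + (-12/6 + 24/(-17)) = 6 + (-12*1/6 + 24*(-1/17)) = 6 + (-2 - 24/17) = 6 - 58/17 = 44/17 ≈ 2.5882)
V(L, g) = -10*L/(44/17 + g) (V(L, g) = -5*(L + L)/(g + 44/17) = -5*2*L/(44/17 + g) = -10*L/(44/17 + g))
f = 144 (f = 12**2 = 144)
V(7, 26) + f = -170*7/(44 + 17*26) + 144 = -170*7/(44 + 442) + 144 = -170*7/486 + 144 = -170*7*1/486 + 144 = -595/243 + 144 = 34397/243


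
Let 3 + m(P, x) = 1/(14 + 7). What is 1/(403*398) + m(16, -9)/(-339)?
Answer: 9951547/1141844886 ≈ 0.0087153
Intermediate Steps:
m(P, x) = -62/21 (m(P, x) = -3 + 1/(14 + 7) = -3 + 1/21 = -62/21)
1/(403*398) + m(16, -9)/(-339) = 1/(403*398) - 62/21/(-339) = (1/403)*(1/398) - 62/21*(-1/339) = 1/160394 + 62/7119 = 9951547/1141844886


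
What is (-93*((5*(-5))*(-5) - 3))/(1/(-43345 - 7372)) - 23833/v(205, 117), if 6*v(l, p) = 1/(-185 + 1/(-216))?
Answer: 21668053465/36 ≈ 6.0189e+8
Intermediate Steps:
v(l, p) = -36/39961 (v(l, p) = 1/(6*(-185 + 1/(-216))) = 1/(6*(-185 - 1/216)) = 1/(6*(-39961/216)) = (⅙)*(-216/39961) = -36/39961)
(-93*((5*(-5))*(-5) - 3))/(1/(-43345 - 7372)) - 23833/v(205, 117) = (-93*((5*(-5))*(-5) - 3))/(1/(-43345 - 7372)) - 23833/(-36/39961) = (-93*(-25*(-5) - 3))/(1/(-50717)) - 23833*(-39961/36) = (-93*(125 - 3))/(-1/50717) + 952390513/36 = -93*122*(-50717) + 952390513/36 = -11346*(-50717) + 952390513/36 = 575435082 + 952390513/36 = 21668053465/36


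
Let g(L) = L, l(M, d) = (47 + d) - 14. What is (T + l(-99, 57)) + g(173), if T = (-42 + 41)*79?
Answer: 184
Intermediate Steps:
T = -79 (T = -1*79 = -79)
l(M, d) = 33 + d
(T + l(-99, 57)) + g(173) = (-79 + (33 + 57)) + 173 = (-79 + 90) + 173 = 11 + 173 = 184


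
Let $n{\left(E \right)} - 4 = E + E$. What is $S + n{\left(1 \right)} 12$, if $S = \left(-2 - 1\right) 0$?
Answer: $72$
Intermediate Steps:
$n{\left(E \right)} = 4 + 2 E$ ($n{\left(E \right)} = 4 + \left(E + E\right) = 4 + 2 E$)
$S = 0$ ($S = \left(-3\right) 0 = 0$)
$S + n{\left(1 \right)} 12 = 0 + \left(4 + 2 \cdot 1\right) 12 = 0 + \left(4 + 2\right) 12 = 0 + 6 \cdot 12 = 0 + 72 = 72$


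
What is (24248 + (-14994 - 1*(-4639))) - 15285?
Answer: -1392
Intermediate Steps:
(24248 + (-14994 - 1*(-4639))) - 15285 = (24248 + (-14994 + 4639)) - 15285 = (24248 - 10355) - 15285 = 13893 - 15285 = -1392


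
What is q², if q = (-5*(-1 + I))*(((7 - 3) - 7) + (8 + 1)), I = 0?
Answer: 900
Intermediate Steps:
q = 30 (q = (-5*(-1 + 0))*(((7 - 3) - 7) + (8 + 1)) = (-5*(-1))*((4 - 7) + 9) = 5*(-3 + 9) = 5*6 = 30)
q² = 30² = 900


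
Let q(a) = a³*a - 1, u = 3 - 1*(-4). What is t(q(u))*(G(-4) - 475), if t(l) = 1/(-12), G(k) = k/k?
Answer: 79/2 ≈ 39.500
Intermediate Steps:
G(k) = 1
u = 7 (u = 3 + 4 = 7)
q(a) = -1 + a⁴ (q(a) = a⁴ - 1 = -1 + a⁴)
t(l) = -1/12
t(q(u))*(G(-4) - 475) = -(1 - 475)/12 = -1/12*(-474) = 79/2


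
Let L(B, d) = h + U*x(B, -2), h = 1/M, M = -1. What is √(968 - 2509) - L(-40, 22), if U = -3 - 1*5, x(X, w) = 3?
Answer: 25 + I*√1541 ≈ 25.0 + 39.256*I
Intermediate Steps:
h = -1 (h = 1/(-1) = -1)
U = -8 (U = -3 - 5 = -8)
L(B, d) = -25 (L(B, d) = -1 - 8*3 = -1 - 24 = -25)
√(968 - 2509) - L(-40, 22) = √(968 - 2509) - 1*(-25) = √(-1541) + 25 = I*√1541 + 25 = 25 + I*√1541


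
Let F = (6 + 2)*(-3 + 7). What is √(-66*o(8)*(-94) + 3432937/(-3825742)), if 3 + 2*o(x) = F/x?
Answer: √45388674809185274/3825742 ≈ 55.688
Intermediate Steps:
F = 32 (F = 8*4 = 32)
o(x) = -3/2 + 16/x (o(x) = -3/2 + (32/x)/2 = -3/2 + 16/x)
√(-66*o(8)*(-94) + 3432937/(-3825742)) = √(-66*(-3/2 + 16/8)*(-94) + 3432937/(-3825742)) = √(-66*(-3/2 + 16*(⅛))*(-94) + 3432937*(-1/3825742)) = √(-66*(-3/2 + 2)*(-94) - 3432937/3825742) = √(-66*½*(-94) - 3432937/3825742) = √(-33*(-94) - 3432937/3825742) = √(3102 - 3432937/3825742) = √(11864018747/3825742) = √45388674809185274/3825742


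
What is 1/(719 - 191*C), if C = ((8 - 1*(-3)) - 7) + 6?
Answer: -1/1191 ≈ -0.00083963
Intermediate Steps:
C = 10 (C = ((8 + 3) - 7) + 6 = (11 - 7) + 6 = 4 + 6 = 10)
1/(719 - 191*C) = 1/(719 - 191*10) = 1/(719 - 1910) = 1/(-1191) = -1/1191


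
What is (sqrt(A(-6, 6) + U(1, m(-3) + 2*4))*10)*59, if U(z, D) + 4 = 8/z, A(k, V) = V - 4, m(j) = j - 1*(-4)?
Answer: 590*sqrt(6) ≈ 1445.2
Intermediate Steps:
m(j) = 4 + j (m(j) = j + 4 = 4 + j)
A(k, V) = -4 + V
U(z, D) = -4 + 8/z
(sqrt(A(-6, 6) + U(1, m(-3) + 2*4))*10)*59 = (sqrt((-4 + 6) + (-4 + 8/1))*10)*59 = (sqrt(2 + (-4 + 8*1))*10)*59 = (sqrt(2 + (-4 + 8))*10)*59 = (sqrt(2 + 4)*10)*59 = (sqrt(6)*10)*59 = (10*sqrt(6))*59 = 590*sqrt(6)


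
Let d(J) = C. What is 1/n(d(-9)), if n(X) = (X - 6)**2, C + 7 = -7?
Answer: 1/400 ≈ 0.0025000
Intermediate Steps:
C = -14 (C = -7 - 7 = -14)
d(J) = -14
n(X) = (-6 + X)**2
1/n(d(-9)) = 1/((-6 - 14)**2) = 1/((-20)**2) = 1/400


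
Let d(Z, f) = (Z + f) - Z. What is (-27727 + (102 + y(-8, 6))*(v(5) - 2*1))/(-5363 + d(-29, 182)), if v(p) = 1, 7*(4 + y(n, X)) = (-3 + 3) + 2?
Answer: 17707/3297 ≈ 5.3706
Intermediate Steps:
y(n, X) = -26/7 (y(n, X) = -4 + ((-3 + 3) + 2)/7 = -4 + (0 + 2)/7 = -4 + (⅐)*2 = -4 + 2/7 = -26/7)
d(Z, f) = f
(-27727 + (102 + y(-8, 6))*(v(5) - 2*1))/(-5363 + d(-29, 182)) = (-27727 + (102 - 26/7)*(1 - 2*1))/(-5363 + 182) = (-27727 + 688*(1 - 2)/7)/(-5181) = (-27727 + (688/7)*(-1))*(-1/5181) = (-27727 - 688/7)*(-1/5181) = -194777/7*(-1/5181) = 17707/3297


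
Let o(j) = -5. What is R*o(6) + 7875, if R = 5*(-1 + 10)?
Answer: 7650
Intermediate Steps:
R = 45 (R = 5*9 = 45)
R*o(6) + 7875 = 45*(-5) + 7875 = -225 + 7875 = 7650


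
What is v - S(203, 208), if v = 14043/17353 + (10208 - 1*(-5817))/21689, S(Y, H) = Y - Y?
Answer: 582660452/376369217 ≈ 1.5481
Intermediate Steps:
S(Y, H) = 0
v = 582660452/376369217 (v = 14043*(1/17353) + (10208 + 5817)*(1/21689) = 14043/17353 + 16025*(1/21689) = 14043/17353 + 16025/21689 = 582660452/376369217 ≈ 1.5481)
v - S(203, 208) = 582660452/376369217 - 1*0 = 582660452/376369217 + 0 = 582660452/376369217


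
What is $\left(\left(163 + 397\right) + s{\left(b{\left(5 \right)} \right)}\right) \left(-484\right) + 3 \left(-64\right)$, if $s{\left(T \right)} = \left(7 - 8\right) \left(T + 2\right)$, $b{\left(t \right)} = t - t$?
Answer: $-270264$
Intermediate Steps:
$b{\left(t \right)} = 0$
$s{\left(T \right)} = -2 - T$ ($s{\left(T \right)} = - (2 + T) = -2 - T$)
$\left(\left(163 + 397\right) + s{\left(b{\left(5 \right)} \right)}\right) \left(-484\right) + 3 \left(-64\right) = \left(\left(163 + 397\right) - 2\right) \left(-484\right) + 3 \left(-64\right) = \left(560 + \left(-2 + 0\right)\right) \left(-484\right) - 192 = \left(560 - 2\right) \left(-484\right) - 192 = 558 \left(-484\right) - 192 = -270072 - 192 = -270264$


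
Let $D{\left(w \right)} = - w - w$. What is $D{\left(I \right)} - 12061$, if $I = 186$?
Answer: $-12433$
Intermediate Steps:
$D{\left(w \right)} = - 2 w$
$D{\left(I \right)} - 12061 = \left(-2\right) 186 - 12061 = -372 - 12061 = -12433$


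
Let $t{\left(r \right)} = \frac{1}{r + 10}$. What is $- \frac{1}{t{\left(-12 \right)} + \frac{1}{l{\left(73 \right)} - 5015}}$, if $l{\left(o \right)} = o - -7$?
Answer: $\frac{9870}{4937} \approx 1.9992$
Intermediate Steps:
$l{\left(o \right)} = 7 + o$ ($l{\left(o \right)} = o + 7 = 7 + o$)
$t{\left(r \right)} = \frac{1}{10 + r}$
$- \frac{1}{t{\left(-12 \right)} + \frac{1}{l{\left(73 \right)} - 5015}} = - \frac{1}{\frac{1}{10 - 12} + \frac{1}{\left(7 + 73\right) - 5015}} = - \frac{1}{\frac{1}{-2} + \frac{1}{80 - 5015}} = - \frac{1}{- \frac{1}{2} + \frac{1}{-4935}} = - \frac{1}{- \frac{1}{2} - \frac{1}{4935}} = - \frac{1}{- \frac{4937}{9870}} = \left(-1\right) \left(- \frac{9870}{4937}\right) = \frac{9870}{4937}$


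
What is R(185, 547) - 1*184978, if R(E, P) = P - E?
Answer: -184616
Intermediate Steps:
R(185, 547) - 1*184978 = (547 - 1*185) - 1*184978 = (547 - 185) - 184978 = 362 - 184978 = -184616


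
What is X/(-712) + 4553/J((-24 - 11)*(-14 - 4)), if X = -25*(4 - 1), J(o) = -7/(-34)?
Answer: 110219549/4984 ≈ 22115.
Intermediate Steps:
J(o) = 7/34 (J(o) = -7*(-1/34) = 7/34)
X = -75 (X = -25*3 = -75)
X/(-712) + 4553/J((-24 - 11)*(-14 - 4)) = -75/(-712) + 4553/(7/34) = -75*(-1/712) + 4553*(34/7) = 75/712 + 154802/7 = 110219549/4984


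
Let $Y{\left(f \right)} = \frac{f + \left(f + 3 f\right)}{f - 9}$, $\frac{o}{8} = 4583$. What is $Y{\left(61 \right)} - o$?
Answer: $- \frac{1906223}{52} \approx -36658.0$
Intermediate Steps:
$o = 36664$ ($o = 8 \cdot 4583 = 36664$)
$Y{\left(f \right)} = \frac{5 f}{-9 + f}$ ($Y{\left(f \right)} = \frac{f + 4 f}{-9 + f} = \frac{5 f}{-9 + f}$)
$Y{\left(61 \right)} - o = 5 \cdot 61 \frac{1}{-9 + 61} - 36664 = 5 \cdot 61 \cdot \frac{1}{52} - 36664 = \frac{305}{52} - 36664 = - \frac{1906223}{52}$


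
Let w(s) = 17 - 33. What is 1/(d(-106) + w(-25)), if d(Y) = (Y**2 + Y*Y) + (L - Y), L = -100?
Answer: 1/22462 ≈ 4.4520e-5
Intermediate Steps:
w(s) = -16
d(Y) = -100 - Y + 2*Y**2 (d(Y) = (Y**2 + Y*Y) + (-100 - Y) = (Y**2 + Y**2) + (-100 - Y) = 2*Y**2 + (-100 - Y) = -100 - Y + 2*Y**2)
1/(d(-106) + w(-25)) = 1/((-100 - 1*(-106) + 2*(-106)**2) - 16) = 1/((-100 + 106 + 2*11236) - 16) = 1/((-100 + 106 + 22472) - 16) = 1/(22478 - 16) = 1/22462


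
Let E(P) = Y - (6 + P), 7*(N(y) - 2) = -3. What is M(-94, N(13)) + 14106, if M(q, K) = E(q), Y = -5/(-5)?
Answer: 14195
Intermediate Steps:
N(y) = 11/7 (N(y) = 2 + (⅐)*(-3) = 2 - 3/7 = 11/7)
Y = 1 (Y = -5*(-⅕) = 1)
E(P) = -5 - P (E(P) = 1 - (6 + P) = 1 + (-6 - P) = -5 - P)
M(q, K) = -5 - q
M(-94, N(13)) + 14106 = (-5 - 1*(-94)) + 14106 = (-5 + 94) + 14106 = 89 + 14106 = 14195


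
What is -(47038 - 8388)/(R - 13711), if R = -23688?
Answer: 38650/37399 ≈ 1.0334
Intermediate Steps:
-(47038 - 8388)/(R - 13711) = -(47038 - 8388)/(-23688 - 13711) = -38650/(-37399) = -38650*(-1)/37399 = -1*(-38650/37399) = 38650/37399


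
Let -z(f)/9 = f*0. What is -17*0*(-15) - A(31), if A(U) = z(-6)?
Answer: 0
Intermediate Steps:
z(f) = 0 (z(f) = -9*f*0 = -9*0 = 0)
A(U) = 0
-17*0*(-15) - A(31) = -17*0*(-15) - 1*0 = 0*(-15) + 0 = 0 + 0 = 0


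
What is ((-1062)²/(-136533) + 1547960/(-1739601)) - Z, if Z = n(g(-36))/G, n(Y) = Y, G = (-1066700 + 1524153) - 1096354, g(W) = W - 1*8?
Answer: -51428277548030488/5620268778088779 ≈ -9.1505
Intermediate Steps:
g(W) = -8 + W (g(W) = W - 8 = -8 + W)
G = -638901 (G = 457453 - 1096354 = -638901)
Z = 44/638901 (Z = (-8 - 36)/(-638901) = -44*(-1/638901) = 44/638901 ≈ 6.8868e-5)
((-1062)²/(-136533) + 1547960/(-1739601)) - Z = ((-1062)²/(-136533) + 1547960/(-1739601)) - 1*44/638901 = (1127844*(-1/136533) + 1547960*(-1/1739601)) - 44/638901 = (-375948/45511 - 1547960/1739601) - 44/638901 = -724448724308/79170981111 - 44/638901 = -51428277548030488/5620268778088779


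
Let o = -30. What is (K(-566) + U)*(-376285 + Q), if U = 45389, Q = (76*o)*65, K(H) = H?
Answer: -23508991155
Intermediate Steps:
Q = -148200 (Q = (76*(-30))*65 = -2280*65 = -148200)
(K(-566) + U)*(-376285 + Q) = (-566 + 45389)*(-376285 - 148200) = 44823*(-524485) = -23508991155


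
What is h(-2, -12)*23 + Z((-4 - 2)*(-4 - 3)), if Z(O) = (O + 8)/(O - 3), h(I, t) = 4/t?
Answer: -83/13 ≈ -6.3846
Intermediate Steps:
Z(O) = (8 + O)/(-3 + O)
h(-2, -12)*23 + Z((-4 - 2)*(-4 - 3)) = (4/(-12))*23 + (8 + (-4 - 2)*(-4 - 3))/(-3 + (-4 - 2)*(-4 - 3)) = (4*(-1/12))*23 + (8 - 6*(-7))/(-3 - 6*(-7)) = -⅓*23 + (8 + 42)/(-3 + 42) = -23/3 + 50/39 = -83/13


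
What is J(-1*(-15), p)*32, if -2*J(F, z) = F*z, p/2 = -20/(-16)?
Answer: -600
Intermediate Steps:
p = 5/2 (p = 2*(-20/(-16)) = 2*(-20*(-1/16)) = 2*(5/4) = 5/2 ≈ 2.5000)
J(F, z) = -F*z/2
J(-1*(-15), p)*32 = -1/2*(-1*(-15))*5/2*32 = -1/2*15*5/2*32 = -75/4*32 = -600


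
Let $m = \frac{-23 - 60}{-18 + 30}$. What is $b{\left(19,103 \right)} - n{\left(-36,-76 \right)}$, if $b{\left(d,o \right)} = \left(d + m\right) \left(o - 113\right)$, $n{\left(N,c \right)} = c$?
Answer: $- \frac{269}{6} \approx -44.833$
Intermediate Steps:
$m = - \frac{83}{12} \approx -6.9167$
$b{\left(d,o \right)} = \left(-113 + o\right) \left(- \frac{83}{12} + d\right)$ ($b{\left(d,o \right)} = \left(d - \frac{83}{12}\right) \left(o - 113\right) = \left(- \frac{83}{12} + d\right) \left(-113 + o\right) = \left(-113 + o\right) \left(- \frac{83}{12} + d\right)$)
$b{\left(19,103 \right)} - n{\left(-36,-76 \right)} = \left(\frac{9379}{12} - 2147 - \frac{8549}{12} + 19 \cdot 103\right) - -76 = \left(\frac{9379}{12} - 2147 - \frac{8549}{12} + 1957\right) + 76 = - \frac{725}{6} + 76 = - \frac{269}{6}$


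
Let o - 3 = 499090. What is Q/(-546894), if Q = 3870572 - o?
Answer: -3371479/546894 ≈ -6.1648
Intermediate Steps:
o = 499093 (o = 3 + 499090 = 499093)
Q = 3371479 (Q = 3870572 - 1*499093 = 3870572 - 499093 = 3371479)
Q/(-546894) = 3371479/(-546894) = 3371479*(-1/546894) = -3371479/546894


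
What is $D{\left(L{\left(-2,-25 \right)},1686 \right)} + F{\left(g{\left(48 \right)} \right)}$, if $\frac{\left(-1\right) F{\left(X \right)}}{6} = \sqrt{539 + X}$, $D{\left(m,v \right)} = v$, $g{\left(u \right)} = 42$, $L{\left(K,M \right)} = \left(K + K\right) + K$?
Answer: $1686 - 6 \sqrt{581} \approx 1541.4$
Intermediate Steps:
$L{\left(K,M \right)} = 3 K$ ($L{\left(K,M \right)} = 2 K + K = 3 K$)
$F{\left(X \right)} = - 6 \sqrt{539 + X}$
$D{\left(L{\left(-2,-25 \right)},1686 \right)} + F{\left(g{\left(48 \right)} \right)} = 1686 - 6 \sqrt{539 + 42} = 1686 - 6 \sqrt{581}$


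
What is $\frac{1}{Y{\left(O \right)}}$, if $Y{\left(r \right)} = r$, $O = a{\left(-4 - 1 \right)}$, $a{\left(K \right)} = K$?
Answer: $- \frac{1}{5} \approx -0.2$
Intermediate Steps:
$O = -5$ ($O = -4 - 1 = -5$)
$\frac{1}{Y{\left(O \right)}} = \frac{1}{-5} = - \frac{1}{5}$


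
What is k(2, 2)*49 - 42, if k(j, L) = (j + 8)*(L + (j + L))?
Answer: 2898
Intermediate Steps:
k(j, L) = (8 + j)*(j + 2*L) (k(j, L) = (8 + j)*(L + (L + j)) = (8 + j)*(j + 2*L))
k(2, 2)*49 - 42 = (2² + 8*2 + 16*2 + 2*2*2)*49 - 42 = (4 + 16 + 32 + 8)*49 - 42 = 60*49 - 42 = 2940 - 42 = 2898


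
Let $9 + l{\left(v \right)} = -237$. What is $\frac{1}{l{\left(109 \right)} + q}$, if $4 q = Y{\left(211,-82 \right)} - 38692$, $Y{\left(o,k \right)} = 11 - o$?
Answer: $- \frac{1}{9969} \approx -0.00010031$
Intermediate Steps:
$l{\left(v \right)} = -246$ ($l{\left(v \right)} = -9 - 237 = -246$)
$q = -9723$ ($q = \frac{\left(11 - 211\right) - 38692}{4} = \frac{-200 - 38692}{4} = \frac{1}{4} \left(-38892\right) = -9723$)
$\frac{1}{l{\left(109 \right)} + q} = \frac{1}{-246 - 9723} = \frac{1}{-9969} = - \frac{1}{9969}$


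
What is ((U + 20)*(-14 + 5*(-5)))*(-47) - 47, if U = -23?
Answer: -5546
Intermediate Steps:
((U + 20)*(-14 + 5*(-5)))*(-47) - 47 = ((-23 + 20)*(-14 + 5*(-5)))*(-47) - 47 = -3*(-14 - 25)*(-47) - 47 = -3*(-39)*(-47) - 47 = 117*(-47) - 47 = -5499 - 47 = -5546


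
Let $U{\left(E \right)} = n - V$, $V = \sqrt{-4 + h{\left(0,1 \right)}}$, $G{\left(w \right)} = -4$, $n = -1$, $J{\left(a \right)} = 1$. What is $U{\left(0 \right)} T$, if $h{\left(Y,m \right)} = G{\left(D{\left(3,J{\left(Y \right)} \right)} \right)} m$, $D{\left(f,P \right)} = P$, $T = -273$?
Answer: $273 + 546 i \sqrt{2} \approx 273.0 + 772.16 i$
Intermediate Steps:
$h{\left(Y,m \right)} = - 4 m$
$V = 2 i \sqrt{2}$ ($V = \sqrt{-4 - 4} = \sqrt{-8} = 2 i \sqrt{2} \approx 2.8284 i$)
$U{\left(E \right)} = -1 - 2 i \sqrt{2}$
$U{\left(0 \right)} T = \left(-1 - 2 i \sqrt{2}\right) \left(-273\right) = 273 + 546 i \sqrt{2}$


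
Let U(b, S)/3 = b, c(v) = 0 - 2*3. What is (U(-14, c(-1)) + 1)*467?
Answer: -19147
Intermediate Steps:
c(v) = -6 (c(v) = 0 - 6 = -6)
U(b, S) = 3*b
(U(-14, c(-1)) + 1)*467 = (3*(-14) + 1)*467 = (-42 + 1)*467 = -41*467 = -19147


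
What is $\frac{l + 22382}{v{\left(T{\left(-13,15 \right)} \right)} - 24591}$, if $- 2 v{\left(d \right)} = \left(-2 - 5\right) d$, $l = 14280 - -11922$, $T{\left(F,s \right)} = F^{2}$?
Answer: $- \frac{97168}{47999} \approx -2.0244$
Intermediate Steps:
$l = 26202$ ($l = 14280 + 11922 = 26202$)
$v{\left(d \right)} = \frac{7 d}{2}$ ($v{\left(d \right)} = - \frac{\left(-2 - 5\right) d}{2} = - \frac{\left(-7\right) d}{2} = \frac{7 d}{2}$)
$\frac{l + 22382}{v{\left(T{\left(-13,15 \right)} \right)} - 24591} = \frac{26202 + 22382}{\frac{7 \left(-13\right)^{2}}{2} - 24591} = \frac{48584}{\frac{7}{2} \cdot 169 - 24591} = \frac{48584}{\frac{1183}{2} - 24591} = \frac{48584}{- \frac{47999}{2}} = 48584 \left(- \frac{2}{47999}\right) = - \frac{97168}{47999}$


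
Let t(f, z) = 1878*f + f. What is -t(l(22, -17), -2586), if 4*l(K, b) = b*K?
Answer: 351373/2 ≈ 1.7569e+5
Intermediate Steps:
l(K, b) = K*b/4 (l(K, b) = (b*K)/4 = (K*b)/4 = K*b/4)
t(f, z) = 1879*f
-t(l(22, -17), -2586) = -1879*(¼)*22*(-17) = -1879*(-187)/2 = -1*(-351373/2) = 351373/2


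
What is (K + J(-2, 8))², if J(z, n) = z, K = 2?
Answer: 0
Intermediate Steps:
(K + J(-2, 8))² = (2 - 2)² = 0² = 0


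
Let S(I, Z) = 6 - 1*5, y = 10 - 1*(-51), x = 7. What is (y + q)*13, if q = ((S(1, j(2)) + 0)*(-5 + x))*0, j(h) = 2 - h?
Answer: 793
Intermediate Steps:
y = 61 (y = 10 + 51 = 61)
S(I, Z) = 1 (S(I, Z) = 6 - 5 = 1)
q = 0 (q = ((1 + 0)*(-5 + 7))*0 = (1*2)*0 = 2*0 = 0)
(y + q)*13 = (61 + 0)*13 = 61*13 = 793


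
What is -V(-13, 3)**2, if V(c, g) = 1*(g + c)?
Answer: -100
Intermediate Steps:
V(c, g) = c + g (V(c, g) = 1*(c + g) = c + g)
-V(-13, 3)**2 = -(-13 + 3)**2 = -1*(-10)**2 = -1*100 = -100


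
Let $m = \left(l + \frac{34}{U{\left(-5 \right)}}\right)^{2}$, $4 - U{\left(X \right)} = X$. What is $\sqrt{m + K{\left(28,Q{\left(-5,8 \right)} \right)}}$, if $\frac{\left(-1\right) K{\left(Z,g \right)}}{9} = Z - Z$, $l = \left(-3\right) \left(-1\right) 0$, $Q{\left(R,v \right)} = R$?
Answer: $\frac{34}{9} \approx 3.7778$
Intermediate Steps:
$U{\left(X \right)} = 4 - X$
$l = 0$ ($l = 3 \cdot 0 = 0$)
$K{\left(Z,g \right)} = 0$ ($K{\left(Z,g \right)} = - 9 \left(Z - Z\right) = \left(-9\right) 0 = 0$)
$m = \frac{1156}{81}$ ($m = \left(0 + \frac{34}{4 - -5}\right)^{2} = \left(0 + \frac{34}{4 + 5}\right)^{2} = \left(0 + \frac{34}{9}\right)^{2} = \left(\frac{34}{9}\right)^{2} = \frac{1156}{81} \approx 14.272$)
$\sqrt{m + K{\left(28,Q{\left(-5,8 \right)} \right)}} = \sqrt{\frac{1156}{81} + 0} = \sqrt{\frac{1156}{81}} = \frac{34}{9}$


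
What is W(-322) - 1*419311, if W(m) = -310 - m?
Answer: -419299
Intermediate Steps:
W(-322) - 1*419311 = (-310 - 1*(-322)) - 1*419311 = (-310 + 322) - 419311 = 12 - 419311 = -419299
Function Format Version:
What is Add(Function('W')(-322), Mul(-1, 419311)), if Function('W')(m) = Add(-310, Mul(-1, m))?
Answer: -419299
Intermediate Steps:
Add(Function('W')(-322), Mul(-1, 419311)) = Add(Add(-310, Mul(-1, -322)), Mul(-1, 419311)) = Add(Add(-310, 322), -419311) = Add(12, -419311) = -419299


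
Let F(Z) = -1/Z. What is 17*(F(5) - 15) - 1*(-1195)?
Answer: 4683/5 ≈ 936.60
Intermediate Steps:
17*(F(5) - 15) - 1*(-1195) = 17*(-1/5 - 15) - 1*(-1195) = 17*(-1*1/5 - 15) + 1195 = 17*(-1/5 - 15) + 1195 = 17*(-76/5) + 1195 = -1292/5 + 1195 = 4683/5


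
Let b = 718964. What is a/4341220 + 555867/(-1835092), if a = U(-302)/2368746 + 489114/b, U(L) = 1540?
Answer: -1162240071587879176097/3836922432708466893960 ≈ -0.30291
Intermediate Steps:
a = 17054324053/25044751458 (a = 1540/2368746 + 489114/718964 = 1540*(1/2368746) + 489114*(1/718964) = 770/1184373 + 244557/359482 = 17054324053/25044751458 ≈ 0.68095)
a/4341220 + 555867/(-1835092) = (17054324053/25044751458)/4341220 + 555867/(-1835092) = (17054324053/25044751458)*(1/4341220) + 555867*(-1/1835092) = 1311871081/8363444301884520 - 555867/1835092 = -1162240071587879176097/3836922432708466893960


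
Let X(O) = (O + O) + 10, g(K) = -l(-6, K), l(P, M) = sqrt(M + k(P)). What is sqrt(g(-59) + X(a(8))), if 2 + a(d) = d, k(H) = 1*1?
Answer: sqrt(22 - I*sqrt(58)) ≈ 4.7582 - 0.80028*I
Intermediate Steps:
k(H) = 1
l(P, M) = sqrt(1 + M) (l(P, M) = sqrt(M + 1) = sqrt(1 + M))
a(d) = -2 + d
g(K) = -sqrt(1 + K)
X(O) = 10 + 2*O (X(O) = 2*O + 10 = 10 + 2*O)
sqrt(g(-59) + X(a(8))) = sqrt(-sqrt(1 - 59) + (10 + 2*(-2 + 8))) = sqrt(-sqrt(-58) + (10 + 2*6)) = sqrt(-I*sqrt(58) + (10 + 12)) = sqrt(-I*sqrt(58) + 22) = sqrt(22 - I*sqrt(58))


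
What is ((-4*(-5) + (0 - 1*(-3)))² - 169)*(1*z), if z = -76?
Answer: -27360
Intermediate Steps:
((-4*(-5) + (0 - 1*(-3)))² - 169)*(1*z) = ((-4*(-5) + (0 - 1*(-3)))² - 169)*(1*(-76)) = ((20 + (0 + 3))² - 169)*(-76) = ((20 + 3)² - 169)*(-76) = (23² - 169)*(-76) = (529 - 169)*(-76) = 360*(-76) = -27360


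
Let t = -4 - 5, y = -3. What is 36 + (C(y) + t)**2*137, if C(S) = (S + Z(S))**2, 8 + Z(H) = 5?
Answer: 99909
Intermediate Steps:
Z(H) = -3 (Z(H) = -8 + 5 = -3)
t = -9
C(S) = (-3 + S)**2 (C(S) = (S - 3)**2 = (-3 + S)**2)
36 + (C(y) + t)**2*137 = 36 + ((-3 - 3)**2 - 9)**2*137 = 36 + ((-6)**2 - 9)**2*137 = 36 + (36 - 9)**2*137 = 36 + 27**2*137 = 36 + 729*137 = 36 + 99873 = 99909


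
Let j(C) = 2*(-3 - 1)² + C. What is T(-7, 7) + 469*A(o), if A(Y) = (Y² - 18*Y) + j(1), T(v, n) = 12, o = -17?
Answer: 294544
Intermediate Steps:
j(C) = 32 + C (j(C) = 2*(-4)² + C = 2*16 + C = 32 + C)
A(Y) = 33 + Y² - 18*Y (A(Y) = (Y² - 18*Y) + (32 + 1) = (Y² - 18*Y) + 33 = 33 + Y² - 18*Y)
T(-7, 7) + 469*A(o) = 12 + 469*(33 + (-17)² - 18*(-17)) = 12 + 469*(33 + 289 + 306) = 12 + 469*628 = 12 + 294532 = 294544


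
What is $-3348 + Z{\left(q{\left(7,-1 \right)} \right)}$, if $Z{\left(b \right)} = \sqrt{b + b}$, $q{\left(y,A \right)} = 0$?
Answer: $-3348$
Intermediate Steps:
$Z{\left(b \right)} = \sqrt{2} \sqrt{b}$ ($Z{\left(b \right)} = \sqrt{2 b} = \sqrt{2} \sqrt{b}$)
$-3348 + Z{\left(q{\left(7,-1 \right)} \right)} = -3348 + \sqrt{2} \sqrt{0} = -3348 + \sqrt{2} \cdot 0 = -3348 + 0 = -3348$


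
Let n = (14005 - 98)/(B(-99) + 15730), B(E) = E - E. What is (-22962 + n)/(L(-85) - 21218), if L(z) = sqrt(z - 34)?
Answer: 3831741146977/3540851652195 + 361178353*I*sqrt(119)/7081703304390 ≈ 1.0822 + 0.00055636*I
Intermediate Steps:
B(E) = 0
L(z) = sqrt(-34 + z)
n = 13907/15730 (n = (14005 - 98)/(0 + 15730) = 13907/15730 ≈ 0.88411)
(-22962 + n)/(L(-85) - 21218) = (-22962 + 13907/15730)/(sqrt(-34 - 85) - 21218) = -361178353/(15730*(sqrt(-119) - 21218)) = -361178353/(15730*(I*sqrt(119) - 21218)) = -361178353/(15730*(-21218 + I*sqrt(119)))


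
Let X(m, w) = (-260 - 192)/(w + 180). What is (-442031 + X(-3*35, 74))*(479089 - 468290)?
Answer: -606236022237/127 ≈ -4.7735e+9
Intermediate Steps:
X(m, w) = -452/(180 + w)
(-442031 + X(-3*35, 74))*(479089 - 468290) = (-442031 - 452/(180 + 74))*(479089 - 468290) = (-442031 - 452/254)*10799 = (-442031 - 452*1/254)*10799 = (-442031 - 226/127)*10799 = -56138163/127*10799 = -606236022237/127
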